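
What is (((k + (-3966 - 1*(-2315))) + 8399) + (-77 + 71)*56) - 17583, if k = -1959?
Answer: -13130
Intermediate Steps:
(((k + (-3966 - 1*(-2315))) + 8399) + (-77 + 71)*56) - 17583 = (((-1959 + (-3966 - 1*(-2315))) + 8399) + (-77 + 71)*56) - 17583 = (((-1959 + (-3966 + 2315)) + 8399) - 6*56) - 17583 = (((-1959 - 1651) + 8399) - 336) - 17583 = ((-3610 + 8399) - 336) - 17583 = (4789 - 336) - 17583 = 4453 - 17583 = -13130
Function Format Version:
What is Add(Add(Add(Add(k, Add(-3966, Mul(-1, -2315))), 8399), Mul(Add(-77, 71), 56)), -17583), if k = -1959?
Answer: -13130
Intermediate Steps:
Add(Add(Add(Add(k, Add(-3966, Mul(-1, -2315))), 8399), Mul(Add(-77, 71), 56)), -17583) = Add(Add(Add(Add(-1959, Add(-3966, Mul(-1, -2315))), 8399), Mul(Add(-77, 71), 56)), -17583) = Add(Add(Add(Add(-1959, Add(-3966, 2315)), 8399), Mul(-6, 56)), -17583) = Add(Add(Add(Add(-1959, -1651), 8399), -336), -17583) = Add(Add(Add(-3610, 8399), -336), -17583) = Add(Add(4789, -336), -17583) = Add(4453, -17583) = -13130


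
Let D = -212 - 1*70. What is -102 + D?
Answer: -384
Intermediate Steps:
D = -282 (D = -212 - 70 = -282)
-102 + D = -102 - 282 = -384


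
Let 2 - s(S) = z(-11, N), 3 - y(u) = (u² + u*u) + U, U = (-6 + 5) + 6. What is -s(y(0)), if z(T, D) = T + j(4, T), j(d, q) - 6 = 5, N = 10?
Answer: -2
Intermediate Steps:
j(d, q) = 11 (j(d, q) = 6 + 5 = 11)
U = 5 (U = -1 + 6 = 5)
y(u) = -2 - 2*u² (y(u) = 3 - ((u² + u*u) + 5) = 3 - ((u² + u²) + 5) = 3 - (2*u² + 5) = 3 - (5 + 2*u²) = 3 + (-5 - 2*u²) = -2 - 2*u²)
z(T, D) = 11 + T (z(T, D) = T + 11 = 11 + T)
s(S) = 2 (s(S) = 2 - (11 - 11) = 2 - 1*0 = 2 + 0 = 2)
-s(y(0)) = -1*2 = -2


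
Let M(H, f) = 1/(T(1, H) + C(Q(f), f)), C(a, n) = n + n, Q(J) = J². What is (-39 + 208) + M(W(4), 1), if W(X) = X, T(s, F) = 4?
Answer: 1015/6 ≈ 169.17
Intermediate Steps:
C(a, n) = 2*n
M(H, f) = 1/(4 + 2*f)
(-39 + 208) + M(W(4), 1) = (-39 + 208) + 1/(2*(2 + 1)) = 169 + (½)/3 = 169 + (½)*(⅓) = 169 + ⅙ = 1015/6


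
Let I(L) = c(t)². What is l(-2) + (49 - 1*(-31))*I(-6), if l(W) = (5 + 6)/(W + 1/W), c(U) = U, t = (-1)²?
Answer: 378/5 ≈ 75.600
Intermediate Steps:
t = 1
I(L) = 1 (I(L) = 1² = 1)
l(W) = 11/(W + 1/W)
l(-2) + (49 - 1*(-31))*I(-6) = 11*(-2)/(1 + (-2)²) + (49 - 1*(-31))*1 = 11*(-2)/(1 + 4) + (49 + 31)*1 = 11*(-2)/5 + 80*1 = 11*(-2)*(⅕) + 80 = -22/5 + 80 = 378/5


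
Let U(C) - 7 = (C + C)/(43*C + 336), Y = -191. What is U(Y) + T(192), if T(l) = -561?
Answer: -4363476/7877 ≈ -553.95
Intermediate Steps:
U(C) = 7 + 2*C/(336 + 43*C) (U(C) = 7 + (C + C)/(43*C + 336) = 7 + (2*C)/(336 + 43*C) = 7 + 2*C/(336 + 43*C))
U(Y) + T(192) = 3*(784 + 101*(-191))/(336 + 43*(-191)) - 561 = 3*(784 - 19291)/(336 - 8213) - 561 = 3*(-18507)/(-7877) - 561 = 3*(-1/7877)*(-18507) - 561 = 55521/7877 - 561 = -4363476/7877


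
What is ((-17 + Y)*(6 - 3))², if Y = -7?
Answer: 5184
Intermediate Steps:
((-17 + Y)*(6 - 3))² = ((-17 - 7)*(6 - 3))² = (-24*3)² = (-72)² = 5184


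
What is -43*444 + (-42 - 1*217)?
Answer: -19351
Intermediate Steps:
-43*444 + (-42 - 1*217) = -19092 + (-42 - 217) = -19092 - 259 = -19351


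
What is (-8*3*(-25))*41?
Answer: 24600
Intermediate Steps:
(-8*3*(-25))*41 = -24*(-25)*41 = 600*41 = 24600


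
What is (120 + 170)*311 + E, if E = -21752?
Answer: 68438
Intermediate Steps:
(120 + 170)*311 + E = (120 + 170)*311 - 21752 = 290*311 - 21752 = 90190 - 21752 = 68438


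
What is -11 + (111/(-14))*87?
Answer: -9811/14 ≈ -700.79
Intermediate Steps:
-11 + (111/(-14))*87 = -11 + (111*(-1/14))*87 = -11 - 111/14*87 = -11 - 9657/14 = -9811/14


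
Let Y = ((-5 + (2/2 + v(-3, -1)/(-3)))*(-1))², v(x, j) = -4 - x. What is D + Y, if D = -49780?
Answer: -447899/9 ≈ -49767.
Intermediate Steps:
Y = 121/9 (Y = ((-5 + (2/2 + (-4 - 1*(-3))/(-3)))*(-1))² = ((-5 + (2*(½) + (-4 + 3)*(-⅓)))*(-1))² = ((-5 + (1 - 1*(-⅓)))*(-1))² = ((-5 + (1 + ⅓))*(-1))² = ((-5 + 4/3)*(-1))² = (-11/3*(-1))² = (11/3)² = 121/9 ≈ 13.444)
D + Y = -49780 + 121/9 = -447899/9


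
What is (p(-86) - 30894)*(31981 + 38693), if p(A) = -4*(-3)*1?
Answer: -2182554468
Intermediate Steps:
p(A) = 12 (p(A) = 12*1 = 12)
(p(-86) - 30894)*(31981 + 38693) = (12 - 30894)*(31981 + 38693) = -30882*70674 = -2182554468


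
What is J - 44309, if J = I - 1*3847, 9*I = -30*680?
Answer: -151268/3 ≈ -50423.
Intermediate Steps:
I = -6800/3 (I = (-30*680)/9 = (1/9)*(-20400) = -6800/3 ≈ -2266.7)
J = -18341/3 (J = -6800/3 - 1*3847 = -6800/3 - 3847 = -18341/3 ≈ -6113.7)
J - 44309 = -18341/3 - 44309 = -151268/3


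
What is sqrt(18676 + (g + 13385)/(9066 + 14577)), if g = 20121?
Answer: sqrt(1160057387098)/7881 ≈ 136.67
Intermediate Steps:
sqrt(18676 + (g + 13385)/(9066 + 14577)) = sqrt(18676 + (20121 + 13385)/(9066 + 14577)) = sqrt(18676 + 33506/23643) = sqrt(441590174/23643) = sqrt(1160057387098)/7881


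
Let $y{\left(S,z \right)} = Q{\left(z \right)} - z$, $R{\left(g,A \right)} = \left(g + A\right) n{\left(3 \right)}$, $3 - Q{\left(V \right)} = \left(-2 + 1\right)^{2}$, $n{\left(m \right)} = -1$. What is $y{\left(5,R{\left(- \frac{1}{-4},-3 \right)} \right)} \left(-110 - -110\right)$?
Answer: $0$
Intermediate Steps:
$Q{\left(V \right)} = 2$ ($Q{\left(V \right)} = 3 - \left(-2 + 1\right)^{2} = 3 - \left(-1\right)^{2} = 3 - 1 = 2$)
$R{\left(g,A \right)} = - A - g$ ($R{\left(g,A \right)} = \left(g + A\right) \left(-1\right) = \left(A + g\right) \left(-1\right) = - A - g$)
$y{\left(S,z \right)} = 2 - z$
$y{\left(5,R{\left(- \frac{1}{-4},-3 \right)} \right)} \left(-110 - -110\right) = \left(2 - \left(\left(-1\right) \left(-3\right) - - \frac{1}{-4}\right)\right) \left(-110 - -110\right) = \left(2 - \left(3 - \left(-1\right) \left(- \frac{1}{4}\right)\right)\right) \left(-110 + 110\right) = \left(2 - \left(3 - \frac{1}{4}\right)\right) 0 = \left(2 - \frac{11}{4}\right) 0 = \left(- \frac{3}{4}\right) 0 = 0$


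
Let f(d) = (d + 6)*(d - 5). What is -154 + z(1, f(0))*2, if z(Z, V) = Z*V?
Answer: -214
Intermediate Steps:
f(d) = (-5 + d)*(6 + d) (f(d) = (6 + d)*(-5 + d) = (-5 + d)*(6 + d))
z(Z, V) = V*Z
-154 + z(1, f(0))*2 = -154 + ((-30 + 0 + 0²)*1)*2 = -154 + ((-30 + 0 + 0)*1)*2 = -154 - 30*1*2 = -154 - 30*2 = -154 - 60 = -214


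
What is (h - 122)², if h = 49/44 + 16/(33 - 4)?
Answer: 23576681209/1628176 ≈ 14480.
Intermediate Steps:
h = 2125/1276 (h = 49*(1/44) + 16/29 = 49/44 + 16*(1/29) = 49/44 + 16/29 = 2125/1276 ≈ 1.6654)
(h - 122)² = (2125/1276 - 122)² = (-153547/1276)² = 23576681209/1628176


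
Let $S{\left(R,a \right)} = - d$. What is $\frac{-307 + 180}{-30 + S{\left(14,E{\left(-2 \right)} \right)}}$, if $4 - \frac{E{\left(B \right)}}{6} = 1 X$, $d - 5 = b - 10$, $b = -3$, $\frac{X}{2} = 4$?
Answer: $\frac{127}{22} \approx 5.7727$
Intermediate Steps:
$X = 8$ ($X = 2 \cdot 4 = 8$)
$d = -8$ ($d = 5 - 13 = -8$)
$E{\left(B \right)} = -24$ ($E{\left(B \right)} = 24 - 6 \cdot 1 \cdot 8 = 24 - 48 = -24$)
$S{\left(R,a \right)} = 8$ ($S{\left(R,a \right)} = \left(-1\right) \left(-8\right) = 8$)
$\frac{-307 + 180}{-30 + S{\left(14,E{\left(-2 \right)} \right)}} = \frac{-307 + 180}{-30 + 8} = - \frac{127}{-22} = \left(-127\right) \left(- \frac{1}{22}\right) = \frac{127}{22}$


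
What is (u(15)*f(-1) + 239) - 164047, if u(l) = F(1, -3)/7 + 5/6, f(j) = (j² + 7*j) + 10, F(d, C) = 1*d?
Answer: -3439886/21 ≈ -1.6380e+5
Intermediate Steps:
F(d, C) = d
f(j) = 10 + j² + 7*j
u(l) = 41/42 (u(l) = 1/7 + 5/6 = 1*(⅐) + 5*(⅙) = ⅐ + ⅚ = 41/42)
(u(15)*f(-1) + 239) - 164047 = (41*(10 + (-1)² + 7*(-1))/42 + 239) - 164047 = (41*(10 + 1 - 7)/42 + 239) - 164047 = ((41/42)*4 + 239) - 164047 = (82/21 + 239) - 164047 = 5101/21 - 164047 = -3439886/21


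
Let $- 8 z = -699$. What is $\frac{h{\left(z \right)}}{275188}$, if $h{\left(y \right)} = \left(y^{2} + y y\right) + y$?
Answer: $\frac{491397}{8806016} \approx 0.055802$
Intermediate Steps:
$z = \frac{699}{8}$ ($z = \left(- \frac{1}{8}\right) \left(-699\right) = \frac{699}{8} \approx 87.375$)
$h{\left(y \right)} = y + 2 y^{2}$ ($h{\left(y \right)} = \left(y^{2} + y^{2}\right) + y = 2 y^{2} + y = y + 2 y^{2}$)
$\frac{h{\left(z \right)}}{275188} = \frac{\frac{699}{8} \left(1 + 2 \cdot \frac{699}{8}\right)}{275188} = \frac{699 \left(1 + \frac{699}{4}\right)}{8} \cdot \frac{1}{275188} = \frac{699}{8} \cdot \frac{703}{4} \cdot \frac{1}{275188} = \frac{491397}{32} \cdot \frac{1}{275188} = \frac{491397}{8806016}$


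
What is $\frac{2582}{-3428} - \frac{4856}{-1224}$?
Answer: $\frac{842875}{262242} \approx 3.2141$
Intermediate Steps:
$\frac{2582}{-3428} - \frac{4856}{-1224} = 2582 \left(- \frac{1}{3428}\right) - - \frac{607}{153} = - \frac{1291}{1714} + \frac{607}{153} = \frac{842875}{262242}$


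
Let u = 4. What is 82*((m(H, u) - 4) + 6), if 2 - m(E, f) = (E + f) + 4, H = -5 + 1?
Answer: 0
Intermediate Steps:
H = -4
m(E, f) = -2 - E - f (m(E, f) = 2 - ((E + f) + 4) = 2 - (4 + E + f) = 2 + (-4 - E - f) = -2 - E - f)
82*((m(H, u) - 4) + 6) = 82*(((-2 - 1*(-4) - 1*4) - 4) + 6) = 82*(((-2 + 4 - 4) - 4) + 6) = 82*((-2 - 4) + 6) = 82*(-6 + 6) = 82*0 = 0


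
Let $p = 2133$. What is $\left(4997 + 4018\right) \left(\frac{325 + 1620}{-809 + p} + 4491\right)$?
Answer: $\frac{53621481435}{1324} \approx 4.05 \cdot 10^{7}$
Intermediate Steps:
$\left(4997 + 4018\right) \left(\frac{325 + 1620}{-809 + p} + 4491\right) = \left(4997 + 4018\right) \left(\frac{325 + 1620}{-809 + 2133} + 4491\right) = 9015 \left(\frac{1945}{1324} + 4491\right) = 9015 \cdot \frac{5948029}{1324} = \frac{53621481435}{1324}$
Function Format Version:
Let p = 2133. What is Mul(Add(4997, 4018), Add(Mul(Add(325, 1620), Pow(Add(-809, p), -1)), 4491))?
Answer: Rational(53621481435, 1324) ≈ 4.0500e+7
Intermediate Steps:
Mul(Add(4997, 4018), Add(Mul(Add(325, 1620), Pow(Add(-809, p), -1)), 4491)) = Mul(Add(4997, 4018), Add(Mul(Add(325, 1620), Pow(Add(-809, 2133), -1)), 4491)) = Mul(9015, Add(Mul(1945, Pow(1324, -1)), 4491)) = Mul(9015, Add(Mul(1945, Rational(1, 1324)), 4491)) = Mul(9015, Add(Rational(1945, 1324), 4491)) = Mul(9015, Rational(5948029, 1324)) = Rational(53621481435, 1324)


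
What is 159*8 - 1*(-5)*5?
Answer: 1297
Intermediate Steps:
159*8 - 1*(-5)*5 = 1272 + 5*5 = 1272 + 25 = 1297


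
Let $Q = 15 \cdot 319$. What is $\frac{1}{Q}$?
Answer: $\frac{1}{4785} \approx 0.00020899$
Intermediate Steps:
$Q = 4785$
$\frac{1}{Q} = \frac{1}{4785}$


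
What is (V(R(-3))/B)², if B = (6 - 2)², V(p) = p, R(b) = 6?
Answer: 9/64 ≈ 0.14063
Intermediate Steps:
B = 16 (B = 4² = 16)
(V(R(-3))/B)² = (6/16)² = (6*(1/16))² = (3/8)² = 9/64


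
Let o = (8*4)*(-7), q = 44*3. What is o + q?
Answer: -92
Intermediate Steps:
q = 132
o = -224 (o = 32*(-7) = -224)
o + q = -224 + 132 = -92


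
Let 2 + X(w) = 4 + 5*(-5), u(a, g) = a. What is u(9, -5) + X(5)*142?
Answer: -3257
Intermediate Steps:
X(w) = -23 (X(w) = -2 + (4 + 5*(-5)) = -2 + (4 - 25) = -2 - 21 = -23)
u(9, -5) + X(5)*142 = 9 - 23*142 = 9 - 3266 = -3257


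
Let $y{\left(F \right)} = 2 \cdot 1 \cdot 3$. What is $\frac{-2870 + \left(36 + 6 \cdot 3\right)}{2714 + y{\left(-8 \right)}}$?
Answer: $- \frac{88}{85} \approx -1.0353$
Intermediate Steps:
$y{\left(F \right)} = 6$ ($y{\left(F \right)} = 2 \cdot 3 = 6$)
$\frac{-2870 + \left(36 + 6 \cdot 3\right)}{2714 + y{\left(-8 \right)}} = \frac{-2870 + \left(36 + 6 \cdot 3\right)}{2714 + 6} = \frac{-2870 + \left(36 + 18\right)}{2720} = \left(-2870 + 54\right) \frac{1}{2720} = \left(-2816\right) \frac{1}{2720} = - \frac{88}{85}$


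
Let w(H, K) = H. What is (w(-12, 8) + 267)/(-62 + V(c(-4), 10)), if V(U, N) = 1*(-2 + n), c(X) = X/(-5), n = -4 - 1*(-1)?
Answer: -255/67 ≈ -3.8060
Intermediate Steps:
n = -3 (n = -4 + 1 = -3)
c(X) = -X/5 (c(X) = X*(-⅕) = -X/5)
V(U, N) = -5 (V(U, N) = 1*(-2 - 3) = 1*(-5) = -5)
(w(-12, 8) + 267)/(-62 + V(c(-4), 10)) = (-12 + 267)/(-62 - 5) = 255/(-67) = 255*(-1/67) = -255/67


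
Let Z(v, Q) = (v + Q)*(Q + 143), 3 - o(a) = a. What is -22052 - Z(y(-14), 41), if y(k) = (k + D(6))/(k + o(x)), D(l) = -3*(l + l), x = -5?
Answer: -93388/3 ≈ -31129.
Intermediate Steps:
D(l) = -6*l
o(a) = 3 - a
y(k) = (-36 + k)/(8 + k) (y(k) = (k - 6*6)/(k + (3 - 1*(-5))) = (k - 36)/(k + (3 + 5)) = (-36 + k)/(k + 8) = (-36 + k)/(8 + k))
Z(v, Q) = (143 + Q)*(Q + v) (Z(v, Q) = (Q + v)*(143 + Q) = (143 + Q)*(Q + v))
-22052 - Z(y(-14), 41) = -22052 - (41² + 143*41 + 143*((-36 - 14)/(8 - 14)) + 41*((-36 - 14)/(8 - 14))) = -22052 - (1681 + 5863 + 143*(-50/(-6)) + 41*(-50/(-6))) = -22052 - (1681 + 5863 + 143*(-⅙*(-50)) + 41*(-⅙*(-50))) = -22052 - (1681 + 5863 + 143*(25/3) + 41*(25/3)) = -22052 - (1681 + 5863 + 3575/3 + 1025/3) = -22052 - 1*27232/3 = -22052 - 27232/3 = -93388/3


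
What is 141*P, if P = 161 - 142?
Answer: 2679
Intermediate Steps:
P = 19
141*P = 141*19 = 2679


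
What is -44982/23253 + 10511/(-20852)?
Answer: -394125649/161623852 ≈ -2.4385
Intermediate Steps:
-44982/23253 + 10511/(-20852) = -44982*1/23253 + 10511*(-1/20852) = -14994/7751 - 10511/20852 = -394125649/161623852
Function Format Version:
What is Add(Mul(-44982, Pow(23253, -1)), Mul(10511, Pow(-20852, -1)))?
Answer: Rational(-394125649, 161623852) ≈ -2.4385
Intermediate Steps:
Add(Mul(-44982, Pow(23253, -1)), Mul(10511, Pow(-20852, -1))) = Add(Mul(-44982, Rational(1, 23253)), Mul(10511, Rational(-1, 20852))) = Add(Rational(-14994, 7751), Rational(-10511, 20852)) = Rational(-394125649, 161623852)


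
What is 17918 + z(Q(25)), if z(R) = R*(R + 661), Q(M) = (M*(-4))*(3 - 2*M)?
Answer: 25214618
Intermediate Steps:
Q(M) = -4*M*(3 - 2*M) (Q(M) = (-4*M)*(3 - 2*M) = -4*M*(3 - 2*M))
z(R) = R*(661 + R)
17918 + z(Q(25)) = 17918 + (4*25*(-3 + 2*25))*(661 + 4*25*(-3 + 2*25)) = 17918 + (4*25*(-3 + 50))*(661 + 4*25*(-3 + 50)) = 17918 + (4*25*47)*(661 + 4*25*47) = 17918 + 4700*(661 + 4700) = 17918 + 4700*5361 = 17918 + 25196700 = 25214618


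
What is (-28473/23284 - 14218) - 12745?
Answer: -627834965/23284 ≈ -26964.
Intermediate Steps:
(-28473/23284 - 14218) - 12745 = -331080385/23284 - 12745 = -627834965/23284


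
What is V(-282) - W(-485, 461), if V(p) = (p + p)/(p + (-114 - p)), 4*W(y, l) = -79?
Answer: 1877/76 ≈ 24.697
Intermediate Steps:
W(y, l) = -79/4 (W(y, l) = (¼)*(-79) = -79/4)
V(p) = -p/57 (V(p) = (2*p)/(-114) = (2*p)*(-1/114) = -p/57)
V(-282) - W(-485, 461) = -1/57*(-282) - 1*(-79/4) = 94/19 + 79/4 = 1877/76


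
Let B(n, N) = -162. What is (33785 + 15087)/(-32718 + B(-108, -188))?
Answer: -6109/4110 ≈ -1.4864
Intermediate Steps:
(33785 + 15087)/(-32718 + B(-108, -188)) = (33785 + 15087)/(-32718 - 162) = 48872/(-32880) = 48872*(-1/32880) = -6109/4110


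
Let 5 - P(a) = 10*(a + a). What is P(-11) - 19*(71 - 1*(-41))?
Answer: -1903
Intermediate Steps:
P(a) = 5 - 20*a (P(a) = 5 - 10*(a + a) = 5 - 10*2*a = 5 - 20*a)
P(-11) - 19*(71 - 1*(-41)) = (5 - 20*(-11)) - 19*(71 - 1*(-41)) = (5 + 220) - 19*(71 + 41) = 225 - 19*112 = 225 - 2128 = -1903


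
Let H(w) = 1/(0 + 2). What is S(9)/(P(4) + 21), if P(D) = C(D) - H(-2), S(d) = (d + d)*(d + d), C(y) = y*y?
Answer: 648/73 ≈ 8.8767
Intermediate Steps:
C(y) = y²
S(d) = 4*d² (S(d) = (2*d)*(2*d) = 4*d²)
H(w) = ½ (H(w) = 1/2 = ½)
P(D) = -½ + D² (P(D) = D² - 1*½ = D² - ½ = -½ + D²)
S(9)/(P(4) + 21) = (4*9²)/((-½ + 4²) + 21) = (4*81)/((-½ + 16) + 21) = 324/(31/2 + 21) = 324/(73/2) = 324*(2/73) = 648/73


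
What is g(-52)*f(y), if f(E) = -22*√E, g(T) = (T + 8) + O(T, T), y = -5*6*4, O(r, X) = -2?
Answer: 2024*I*√30 ≈ 11086.0*I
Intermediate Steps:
y = -120 (y = -30*4 = -120)
g(T) = 6 + T (g(T) = (T + 8) - 2 = (8 + T) - 2 = 6 + T)
g(-52)*f(y) = (6 - 52)*(-44*I*√30) = -(-1012)*2*I*√30 = -(-2024)*I*√30 = 2024*I*√30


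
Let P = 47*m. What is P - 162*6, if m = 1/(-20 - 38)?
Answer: -56423/58 ≈ -972.81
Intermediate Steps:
m = -1/58 (m = 1/(-58) = -1/58 ≈ -0.017241)
P = -47/58 (P = 47*(-1/58) = -47/58 ≈ -0.81034)
P - 162*6 = -47/58 - 162*6 = -47/58 - 1*972 = -47/58 - 972 = -56423/58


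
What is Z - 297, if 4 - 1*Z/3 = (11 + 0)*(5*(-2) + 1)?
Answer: 12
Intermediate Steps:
Z = 309 (Z = 12 - 3*(11 + 0)*(5*(-2) + 1) = 12 - 33*(-10 + 1) = 12 - 33*(-9) = 12 - 3*(-99) = 12 + 297 = 309)
Z - 297 = 309 - 297 = 12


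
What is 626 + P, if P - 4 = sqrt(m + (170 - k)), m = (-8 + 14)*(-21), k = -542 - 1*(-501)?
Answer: 630 + sqrt(85) ≈ 639.22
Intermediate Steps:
k = -41 (k = -542 + 501 = -41)
m = -126 (m = 6*(-21) = -126)
P = 4 + sqrt(85) (P = 4 + sqrt(-126 + (170 - 1*(-41))) = 4 + sqrt(-126 + (170 + 41)) = 4 + sqrt(-126 + 211) = 4 + sqrt(85) ≈ 13.220)
626 + P = 626 + (4 + sqrt(85)) = 630 + sqrt(85)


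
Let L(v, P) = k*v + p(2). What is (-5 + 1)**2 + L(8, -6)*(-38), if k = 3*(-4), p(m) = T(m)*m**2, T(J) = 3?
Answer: 3208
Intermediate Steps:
p(m) = 3*m**2
k = -12
L(v, P) = 12 - 12*v (L(v, P) = -12*v + 3*2**2 = -12*v + 3*4 = -12*v + 12 = 12 - 12*v)
(-5 + 1)**2 + L(8, -6)*(-38) = (-5 + 1)**2 + (12 - 12*8)*(-38) = (-4)**2 + (12 - 96)*(-38) = 16 - 84*(-38) = 16 + 3192 = 3208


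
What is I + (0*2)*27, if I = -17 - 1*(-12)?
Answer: -5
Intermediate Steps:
I = -5 (I = -17 + 12 = -5)
I + (0*2)*27 = -5 + (0*2)*27 = -5 + 0*27 = -5 + 0 = -5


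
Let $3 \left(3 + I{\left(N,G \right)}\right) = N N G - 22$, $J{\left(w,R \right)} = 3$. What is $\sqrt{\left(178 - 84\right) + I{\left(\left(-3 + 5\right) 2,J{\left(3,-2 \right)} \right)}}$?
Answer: $\frac{\sqrt{897}}{3} \approx 9.9833$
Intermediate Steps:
$I{\left(N,G \right)} = - \frac{31}{3} + \frac{G N^{2}}{3}$ ($I{\left(N,G \right)} = -3 + \frac{N N G - 22}{3} = -3 + \frac{N^{2} G - 22}{3} = -3 + \frac{G N^{2} - 22}{3} = -3 + \frac{-22 + G N^{2}}{3} = -3 + \left(- \frac{22}{3} + \frac{G N^{2}}{3}\right) = - \frac{31}{3} + \frac{G N^{2}}{3}$)
$\sqrt{\left(178 - 84\right) + I{\left(\left(-3 + 5\right) 2,J{\left(3,-2 \right)} \right)}} = \sqrt{\left(178 - 84\right) - \left(\frac{31}{3} - \left(\left(-3 + 5\right) 2\right)^{2}\right)} = \sqrt{\left(178 - 84\right) - \left(\frac{31}{3} - \left(2 \cdot 2\right)^{2}\right)} = \sqrt{94 - \left(\frac{31}{3} - 4^{2}\right)} = \sqrt{94 - \left(\frac{31}{3} - 16\right)} = \sqrt{94 + \left(- \frac{31}{3} + 16\right)} = \sqrt{94 + \frac{17}{3}} = \sqrt{\frac{299}{3}} = \frac{\sqrt{897}}{3}$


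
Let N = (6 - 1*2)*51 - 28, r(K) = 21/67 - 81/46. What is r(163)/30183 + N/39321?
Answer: 5398938025/1219265646642 ≈ 0.0044280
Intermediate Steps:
r(K) = -4461/3082 (r(K) = 21*(1/67) - 81*1/46 = 21/67 - 81/46 = -4461/3082)
N = 176 (N = (6 - 2)*51 - 28 = 4*51 - 28 = 204 - 28 = 176)
r(163)/30183 + N/39321 = -4461/3082/30183 + 176/39321 = -4461/3082*1/30183 + 176*(1/39321) = -1487/31008002 + 176/39321 = 5398938025/1219265646642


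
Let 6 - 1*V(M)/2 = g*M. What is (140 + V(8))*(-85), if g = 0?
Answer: -12920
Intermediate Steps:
V(M) = 12 (V(M) = 12 - 0*M = 12 - 2*0 = 12 + 0 = 12)
(140 + V(8))*(-85) = (140 + 12)*(-85) = 152*(-85) = -12920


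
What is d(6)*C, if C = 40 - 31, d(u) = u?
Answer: 54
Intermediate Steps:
C = 9
d(6)*C = 6*9 = 54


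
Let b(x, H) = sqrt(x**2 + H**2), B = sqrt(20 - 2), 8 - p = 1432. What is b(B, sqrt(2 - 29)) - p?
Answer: 1424 + 3*I ≈ 1424.0 + 3.0*I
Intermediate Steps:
p = -1424 (p = 8 - 1*1432 = 8 - 1432 = -1424)
B = 3*sqrt(2) (B = sqrt(18) = 3*sqrt(2) ≈ 4.2426)
b(x, H) = sqrt(H**2 + x**2)
b(B, sqrt(2 - 29)) - p = sqrt((sqrt(2 - 29))**2 + (3*sqrt(2))**2) - 1*(-1424) = sqrt((sqrt(-27))**2 + 18) + 1424 = sqrt((3*I*sqrt(3))**2 + 18) + 1424 = sqrt(-27 + 18) + 1424 = sqrt(-9) + 1424 = 3*I + 1424 = 1424 + 3*I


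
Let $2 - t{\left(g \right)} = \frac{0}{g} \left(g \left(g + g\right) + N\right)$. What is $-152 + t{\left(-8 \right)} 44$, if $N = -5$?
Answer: $-64$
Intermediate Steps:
$t{\left(g \right)} = 2$ ($t{\left(g \right)} = 2 - \frac{0}{g} \left(g \left(g + g\right) - 5\right) = 2 - 0 \left(g 2 g - 5\right) = 2 - 0 \left(2 g^{2} - 5\right) = 2 - 0 \left(-5 + 2 g^{2}\right) = 2 - 0 = 2 + 0 = 2$)
$-152 + t{\left(-8 \right)} 44 = -152 + 2 \cdot 44 = -152 + 88 = -64$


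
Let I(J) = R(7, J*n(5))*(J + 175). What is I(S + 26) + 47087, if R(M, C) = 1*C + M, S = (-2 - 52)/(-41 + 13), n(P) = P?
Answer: 15061625/196 ≈ 76845.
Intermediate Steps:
S = 27/14 (S = -54/(-28) = -54*(-1/28) = 27/14 ≈ 1.9286)
R(M, C) = C + M
I(J) = (7 + 5*J)*(175 + J) (I(J) = (J*5 + 7)*(J + 175) = (5*J + 7)*(175 + J) = (7 + 5*J)*(175 + J))
I(S + 26) + 47087 = (7 + 5*(27/14 + 26))*(175 + (27/14 + 26)) + 47087 = (7 + 5*(391/14))*(175 + 391/14) + 47087 = (7 + 1955/14)*(2841/14) + 47087 = (2053/14)*(2841/14) + 47087 = 5832573/196 + 47087 = 15061625/196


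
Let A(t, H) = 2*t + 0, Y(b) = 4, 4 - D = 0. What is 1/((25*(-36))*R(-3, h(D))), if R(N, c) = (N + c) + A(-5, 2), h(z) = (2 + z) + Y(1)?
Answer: 1/2700 ≈ 0.00037037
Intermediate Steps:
D = 4 (D = 4 - 1*0 = 4 + 0 = 4)
h(z) = 6 + z (h(z) = (2 + z) + 4 = 6 + z)
A(t, H) = 2*t
R(N, c) = -10 + N + c (R(N, c) = (N + c) + 2*(-5) = (N + c) - 10 = -10 + N + c)
1/((25*(-36))*R(-3, h(D))) = 1/((25*(-36))*(-10 - 3 + (6 + 4))) = 1/(-900*(-10 - 3 + 10)) = 1/(-900*(-3)) = 1/2700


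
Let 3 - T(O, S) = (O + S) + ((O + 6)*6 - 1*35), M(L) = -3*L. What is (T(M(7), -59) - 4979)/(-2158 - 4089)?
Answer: 4771/6247 ≈ 0.76373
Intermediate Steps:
T(O, S) = 2 - S - 7*O (T(O, S) = 3 - ((O + S) + ((O + 6)*6 - 1*35)) = 3 - ((O + S) + ((6 + O)*6 - 35)) = 3 - ((O + S) + ((36 + 6*O) - 35)) = 3 - ((O + S) + (1 + 6*O)) = 3 - (1 + S + 7*O) = 3 + (-1 - S - 7*O) = 2 - S - 7*O)
(T(M(7), -59) - 4979)/(-2158 - 4089) = ((2 - 1*(-59) - (-21)*7) - 4979)/(-2158 - 4089) = ((2 + 59 - 7*(-21)) - 4979)/(-6247) = ((2 + 59 + 147) - 4979)*(-1/6247) = (208 - 4979)*(-1/6247) = -4771*(-1/6247) = 4771/6247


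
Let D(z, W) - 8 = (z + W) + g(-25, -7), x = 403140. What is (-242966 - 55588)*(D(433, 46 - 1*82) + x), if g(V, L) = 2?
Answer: -120480571038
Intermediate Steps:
D(z, W) = 10 + W + z (D(z, W) = 8 + ((z + W) + 2) = 8 + ((W + z) + 2) = 8 + (2 + W + z) = 10 + W + z)
(-242966 - 55588)*(D(433, 46 - 1*82) + x) = (-242966 - 55588)*((10 + (46 - 1*82) + 433) + 403140) = -298554*((10 + (46 - 82) + 433) + 403140) = -298554*((10 - 36 + 433) + 403140) = -298554*(407 + 403140) = -298554*403547 = -120480571038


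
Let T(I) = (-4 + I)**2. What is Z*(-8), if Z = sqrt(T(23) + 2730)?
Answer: -8*sqrt(3091) ≈ -444.77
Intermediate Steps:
Z = sqrt(3091) (Z = sqrt((-4 + 23)**2 + 2730) = sqrt(19**2 + 2730) = sqrt(361 + 2730) = sqrt(3091) ≈ 55.597)
Z*(-8) = sqrt(3091)*(-8) = -8*sqrt(3091)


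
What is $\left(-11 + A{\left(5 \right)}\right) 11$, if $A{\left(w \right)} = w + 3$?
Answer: $-33$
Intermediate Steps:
$A{\left(w \right)} = 3 + w$
$\left(-11 + A{\left(5 \right)}\right) 11 = \left(-11 + \left(3 + 5\right)\right) 11 = \left(-11 + 8\right) 11 = \left(-3\right) 11 = -33$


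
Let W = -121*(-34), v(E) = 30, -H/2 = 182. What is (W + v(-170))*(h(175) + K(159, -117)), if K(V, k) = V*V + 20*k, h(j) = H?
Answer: 93559088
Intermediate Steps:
H = -364 (H = -2*182 = -364)
h(j) = -364
W = 4114
K(V, k) = V**2 + 20*k
(W + v(-170))*(h(175) + K(159, -117)) = (4114 + 30)*(-364 + (159**2 + 20*(-117))) = 4144*(-364 + (25281 - 2340)) = 4144*(-364 + 22941) = 4144*22577 = 93559088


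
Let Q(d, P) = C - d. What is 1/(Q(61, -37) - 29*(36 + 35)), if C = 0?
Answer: -1/2120 ≈ -0.00047170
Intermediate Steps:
Q(d, P) = -d (Q(d, P) = 0 - d = -d)
1/(Q(61, -37) - 29*(36 + 35)) = 1/(-1*61 - 29*(36 + 35)) = 1/(-61 - 29*71) = 1/(-61 - 2059) = 1/(-2120) = -1/2120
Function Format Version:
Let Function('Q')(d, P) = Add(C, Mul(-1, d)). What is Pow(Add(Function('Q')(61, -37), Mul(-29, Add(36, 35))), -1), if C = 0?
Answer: Rational(-1, 2120) ≈ -0.00047170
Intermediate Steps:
Function('Q')(d, P) = Mul(-1, d) (Function('Q')(d, P) = Add(0, Mul(-1, d)) = Mul(-1, d))
Pow(Add(Function('Q')(61, -37), Mul(-29, Add(36, 35))), -1) = Pow(Add(Mul(-1, 61), Mul(-29, Add(36, 35))), -1) = Pow(Add(-61, Mul(-29, 71)), -1) = Pow(Add(-61, -2059), -1) = Pow(-2120, -1) = Rational(-1, 2120)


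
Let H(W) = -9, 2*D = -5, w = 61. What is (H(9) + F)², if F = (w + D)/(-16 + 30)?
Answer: 18225/784 ≈ 23.246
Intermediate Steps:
D = -5/2 (D = (½)*(-5) = -5/2 ≈ -2.5000)
F = 117/28 (F = (61 - 5/2)/(-16 + 30) = (117/2)/14 = (117/2)*(1/14) = 117/28 ≈ 4.1786)
(H(9) + F)² = (-9 + 117/28)² = (-135/28)² = 18225/784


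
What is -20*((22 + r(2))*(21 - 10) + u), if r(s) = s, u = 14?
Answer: -5560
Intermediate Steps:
-20*((22 + r(2))*(21 - 10) + u) = -20*((22 + 2)*(21 - 10) + 14) = -20*(24*11 + 14) = -20*(264 + 14) = -20*278 = -5560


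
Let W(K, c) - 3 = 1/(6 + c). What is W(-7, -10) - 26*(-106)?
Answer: 11035/4 ≈ 2758.8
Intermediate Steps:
W(K, c) = 3 + 1/(6 + c)
W(-7, -10) - 26*(-106) = (19 + 3*(-10))/(6 - 10) - 26*(-106) = (19 - 30)/(-4) + 2756 = -¼*(-11) + 2756 = 11/4 + 2756 = 11035/4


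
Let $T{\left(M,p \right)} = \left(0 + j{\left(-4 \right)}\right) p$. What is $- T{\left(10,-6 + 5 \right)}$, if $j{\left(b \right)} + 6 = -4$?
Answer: $-10$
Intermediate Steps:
$j{\left(b \right)} = -10$ ($j{\left(b \right)} = -6 - 4 = -10$)
$T{\left(M,p \right)} = - 10 p$ ($T{\left(M,p \right)} = \left(0 - 10\right) p = - 10 p$)
$- T{\left(10,-6 + 5 \right)} = - \left(-10\right) \left(-6 + 5\right) = - \left(-10\right) \left(-1\right) = \left(-1\right) 10 = -10$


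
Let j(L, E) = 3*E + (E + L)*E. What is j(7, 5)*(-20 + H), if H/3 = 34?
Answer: 6150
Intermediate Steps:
H = 102 (H = 3*34 = 102)
j(L, E) = 3*E + E*(E + L)
j(7, 5)*(-20 + H) = (5*(3 + 5 + 7))*(-20 + 102) = (5*15)*82 = 75*82 = 6150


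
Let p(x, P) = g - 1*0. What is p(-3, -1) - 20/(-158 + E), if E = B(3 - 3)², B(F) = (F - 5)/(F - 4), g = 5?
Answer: 12835/2503 ≈ 5.1278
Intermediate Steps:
B(F) = (-5 + F)/(-4 + F)
p(x, P) = 5 (p(x, P) = 5 - 1*0 = 5 + 0 = 5)
E = 25/16 (E = ((-5 + (3 - 3))/(-4 + (3 - 3)))² = ((-5 + 0)/(-4 + 0))² = (-5/(-4))² = (-¼*(-5))² = (5/4)² = 25/16 ≈ 1.5625)
p(-3, -1) - 20/(-158 + E) = 5 - 20/(-158 + 25/16) = 5 - 20/(-2503/16) = 5 - 20*(-16/2503) = 5 + 320/2503 = 12835/2503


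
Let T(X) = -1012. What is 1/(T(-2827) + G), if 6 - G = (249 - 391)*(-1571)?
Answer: -1/224088 ≈ -4.4625e-6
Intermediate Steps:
G = -223076 (G = 6 - (249 - 391)*(-1571) = 6 - (-142)*(-1571) = 6 - 1*223082 = 6 - 223082 = -223076)
1/(T(-2827) + G) = 1/(-1012 - 223076) = 1/(-224088) = -1/224088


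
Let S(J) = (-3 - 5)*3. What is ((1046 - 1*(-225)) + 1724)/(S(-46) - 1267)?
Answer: -2995/1291 ≈ -2.3199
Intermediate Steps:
S(J) = -24 (S(J) = -8*3 = -24)
((1046 - 1*(-225)) + 1724)/(S(-46) - 1267) = ((1046 - 1*(-225)) + 1724)/(-24 - 1267) = ((1046 + 225) + 1724)/(-1291) = (1271 + 1724)*(-1/1291) = 2995*(-1/1291) = -2995/1291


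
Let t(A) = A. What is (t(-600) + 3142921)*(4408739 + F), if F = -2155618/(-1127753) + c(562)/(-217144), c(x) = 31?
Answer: 3392555412112556548613937/244884797432 ≈ 1.3854e+13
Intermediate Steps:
F = 468044554649/244884797432 (F = -2155618/(-1127753) + 31/(-217144) = -2155618*(-1/1127753) + 31*(-1/217144) = 2155618/1127753 - 31/217144 = 468044554649/244884797432 ≈ 1.9113)
(t(-600) + 3142921)*(4408739 + F) = (-600 + 3142921)*(4408739 + 468044554649/244884797432) = 3142321*(1079633624990112897/244884797432) = 3392555412112556548613937/244884797432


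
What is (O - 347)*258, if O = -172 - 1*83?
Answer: -155316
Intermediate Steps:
O = -255 (O = -172 - 83 = -255)
(O - 347)*258 = (-255 - 347)*258 = -602*258 = -155316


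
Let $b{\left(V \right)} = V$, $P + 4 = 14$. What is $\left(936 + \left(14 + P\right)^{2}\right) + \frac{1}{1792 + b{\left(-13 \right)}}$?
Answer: $\frac{2689849}{1779} \approx 1512.0$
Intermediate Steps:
$P = 10$ ($P = -4 + 14 = 10$)
$\left(936 + \left(14 + P\right)^{2}\right) + \frac{1}{1792 + b{\left(-13 \right)}} = \left(936 + \left(14 + 10\right)^{2}\right) + \frac{1}{1792 - 13} = \left(936 + 24^{2}\right) + \frac{1}{1779} = \left(936 + 576\right) + \frac{1}{1779} = 1512 + \frac{1}{1779} = \frac{2689849}{1779}$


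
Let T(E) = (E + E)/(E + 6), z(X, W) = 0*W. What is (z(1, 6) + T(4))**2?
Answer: 16/25 ≈ 0.64000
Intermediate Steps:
z(X, W) = 0
T(E) = 2*E/(6 + E) (T(E) = (2*E)/(6 + E) = 2*E/(6 + E))
(z(1, 6) + T(4))**2 = (0 + 2*4/(6 + 4))**2 = (0 + 2*4/10)**2 = (0 + 2*4*(1/10))**2 = (0 + 4/5)**2 = (4/5)**2 = 16/25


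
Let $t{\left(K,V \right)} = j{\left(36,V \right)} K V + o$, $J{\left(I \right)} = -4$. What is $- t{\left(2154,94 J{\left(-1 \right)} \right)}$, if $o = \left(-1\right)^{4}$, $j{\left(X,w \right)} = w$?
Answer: $-304523905$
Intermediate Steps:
$o = 1$
$t{\left(K,V \right)} = 1 + K V^{2}$ ($t{\left(K,V \right)} = V K V + 1 = K V V + 1 = K V^{2} + 1 = 1 + K V^{2}$)
$- t{\left(2154,94 J{\left(-1 \right)} \right)} = - (1 + 2154 \left(94 \left(-4\right)\right)^{2}) = - (1 + 2154 \left(-376\right)^{2}) = - (1 + 2154 \cdot 141376) = - (1 + 304523904) = \left(-1\right) 304523905 = -304523905$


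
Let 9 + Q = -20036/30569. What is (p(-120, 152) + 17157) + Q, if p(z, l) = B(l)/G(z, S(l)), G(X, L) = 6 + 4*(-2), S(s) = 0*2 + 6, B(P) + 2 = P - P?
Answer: 524207745/30569 ≈ 17148.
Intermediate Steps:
B(P) = -2 (B(P) = -2 + (P - P) = -2 + 0 = -2)
S(s) = 6 (S(s) = 0 + 6 = 6)
G(X, L) = -2 (G(X, L) = 6 - 8 = -2)
p(z, l) = 1 (p(z, l) = -2/(-2) = -2*(-½) = 1)
Q = -295157/30569 (Q = -9 - 20036/30569 = -295157/30569 ≈ -9.6554)
(p(-120, 152) + 17157) + Q = (1 + 17157) - 295157/30569 = 17158 - 295157/30569 = 524207745/30569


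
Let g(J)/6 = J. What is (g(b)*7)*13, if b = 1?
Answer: 546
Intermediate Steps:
g(J) = 6*J
(g(b)*7)*13 = ((6*1)*7)*13 = (6*7)*13 = 42*13 = 546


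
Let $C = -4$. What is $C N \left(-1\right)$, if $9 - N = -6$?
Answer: $60$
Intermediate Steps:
$N = 15$ ($N = 9 - -6 = 9 + 6 = 15$)
$C N \left(-1\right) = \left(-4\right) 15 \left(-1\right) = \left(-60\right) \left(-1\right) = 60$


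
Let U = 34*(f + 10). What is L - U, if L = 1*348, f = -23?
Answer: 790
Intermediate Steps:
L = 348
U = -442 (U = 34*(-23 + 10) = 34*(-13) = -442)
L - U = 348 - 1*(-442) = 348 + 442 = 790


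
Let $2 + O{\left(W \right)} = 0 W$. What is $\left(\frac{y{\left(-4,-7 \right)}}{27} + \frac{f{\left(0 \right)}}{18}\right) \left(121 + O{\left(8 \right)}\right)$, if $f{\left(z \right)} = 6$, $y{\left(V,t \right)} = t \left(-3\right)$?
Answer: $\frac{1190}{9} \approx 132.22$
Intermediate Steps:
$y{\left(V,t \right)} = - 3 t$
$O{\left(W \right)} = -2$ ($O{\left(W \right)} = -2 + 0 W = -2 + 0 = -2$)
$\left(\frac{y{\left(-4,-7 \right)}}{27} + \frac{f{\left(0 \right)}}{18}\right) \left(121 + O{\left(8 \right)}\right) = \left(\frac{\left(-3\right) \left(-7\right)}{27} + \frac{6}{18}\right) \left(121 - 2\right) = \left(21 \cdot \frac{1}{27} + 6 \cdot \frac{1}{18}\right) 119 = \left(\frac{7}{9} + \frac{1}{3}\right) 119 = \frac{10}{9} \cdot 119 = \frac{1190}{9}$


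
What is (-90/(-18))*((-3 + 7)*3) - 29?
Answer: 31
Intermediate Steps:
(-90/(-18))*((-3 + 7)*3) - 29 = (-90*(-1/18))*(4*3) - 29 = 5*12 - 29 = 60 - 29 = 31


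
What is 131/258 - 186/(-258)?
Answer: 317/258 ≈ 1.2287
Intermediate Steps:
131/258 - 186/(-258) = 131*(1/258) - 186*(-1/258) = 131/258 + 31/43 = 317/258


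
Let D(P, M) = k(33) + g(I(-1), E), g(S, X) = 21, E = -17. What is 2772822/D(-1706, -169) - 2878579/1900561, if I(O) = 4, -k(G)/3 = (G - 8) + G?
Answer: -1756785925243/96928611 ≈ -18125.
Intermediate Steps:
k(G) = 24 - 6*G (k(G) = -3*((G - 8) + G) = -3*((-8 + G) + G) = -3*(-8 + 2*G) = 24 - 6*G)
D(P, M) = -153 (D(P, M) = (24 - 6*33) + 21 = (24 - 198) + 21 = -174 + 21 = -153)
2772822/D(-1706, -169) - 2878579/1900561 = 2772822/(-153) - 2878579/1900561 = 2772822*(-1/153) - 2878579*1/1900561 = -924274/51 - 2878579/1900561 = -1756785925243/96928611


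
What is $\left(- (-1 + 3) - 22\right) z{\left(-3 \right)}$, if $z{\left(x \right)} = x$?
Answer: $72$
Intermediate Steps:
$\left(- (-1 + 3) - 22\right) z{\left(-3 \right)} = \left(- (-1 + 3) - 22\right) \left(-3\right) = \left(\left(-1\right) 2 - 22\right) \left(-3\right) = \left(-2 - 22\right) \left(-3\right) = \left(-24\right) \left(-3\right) = 72$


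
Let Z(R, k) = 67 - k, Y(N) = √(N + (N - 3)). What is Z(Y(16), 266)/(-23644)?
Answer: 199/23644 ≈ 0.0084165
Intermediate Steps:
Y(N) = √(-3 + 2*N) (Y(N) = √(N + (-3 + N)) = √(-3 + 2*N))
Z(Y(16), 266)/(-23644) = (67 - 1*266)/(-23644) = (67 - 266)*(-1/23644) = -199*(-1/23644) = 199/23644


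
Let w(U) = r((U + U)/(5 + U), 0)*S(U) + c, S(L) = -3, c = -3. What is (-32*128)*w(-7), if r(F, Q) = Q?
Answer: 12288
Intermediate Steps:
w(U) = -3 (w(U) = 0*(-3) - 3 = 0 - 3 = -3)
(-32*128)*w(-7) = -32*128*(-3) = -4096*(-3) = 12288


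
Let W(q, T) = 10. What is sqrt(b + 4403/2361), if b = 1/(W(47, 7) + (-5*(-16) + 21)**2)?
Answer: sqrt(1083936974950374)/24108171 ≈ 1.3656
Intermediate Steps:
b = 1/10211 (b = 1/(10 + (-5*(-16) + 21)**2) = 1/(10 + (80 + 21)**2) = 1/(10 + 101**2) = 1/(10 + 10201) = 1/10211 ≈ 9.7934e-5)
sqrt(b + 4403/2361) = sqrt(1/10211 + 4403/2361) = sqrt(44961394/24108171) = sqrt(1083936974950374)/24108171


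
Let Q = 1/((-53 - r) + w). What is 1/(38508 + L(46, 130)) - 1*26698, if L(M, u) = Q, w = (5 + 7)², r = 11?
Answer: -82246953338/3080641 ≈ -26698.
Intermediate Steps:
w = 144 (w = 12² = 144)
Q = 1/80 (Q = 1/((-53 - 1*11) + 144) = 1/((-53 - 11) + 144) = 1/(-64 + 144) = 1/80 ≈ 0.012500)
L(M, u) = 1/80
1/(38508 + L(46, 130)) - 1*26698 = 1/(38508 + 1/80) - 1*26698 = 1/(3080641/80) - 26698 = 80/3080641 - 26698 = -82246953338/3080641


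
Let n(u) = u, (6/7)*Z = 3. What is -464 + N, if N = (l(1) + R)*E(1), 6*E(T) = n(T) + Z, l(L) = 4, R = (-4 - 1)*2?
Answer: -937/2 ≈ -468.50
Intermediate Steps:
Z = 7/2 (Z = (7/6)*3 = 7/2 ≈ 3.5000)
R = -10 (R = -5*2 = -10)
E(T) = 7/12 + T/6 (E(T) = (T + 7/2)/6 = (7/2 + T)/6 = 7/12 + T/6)
N = -9/2 (N = (4 - 10)*(7/12 + (⅙)*1) = -6*(7/12 + ⅙) = -6*¾ = -9/2 ≈ -4.5000)
-464 + N = -464 - 9/2 = -937/2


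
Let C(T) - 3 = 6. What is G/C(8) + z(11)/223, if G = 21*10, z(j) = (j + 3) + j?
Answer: 15685/669 ≈ 23.445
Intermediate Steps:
z(j) = 3 + 2*j (z(j) = (3 + j) + j = 3 + 2*j)
C(T) = 9 (C(T) = 3 + 6 = 9)
G = 210
G/C(8) + z(11)/223 = 210/9 + (3 + 2*11)/223 = 210*(⅑) + (3 + 22)*(1/223) = 70/3 + 25*(1/223) = 70/3 + 25/223 = 15685/669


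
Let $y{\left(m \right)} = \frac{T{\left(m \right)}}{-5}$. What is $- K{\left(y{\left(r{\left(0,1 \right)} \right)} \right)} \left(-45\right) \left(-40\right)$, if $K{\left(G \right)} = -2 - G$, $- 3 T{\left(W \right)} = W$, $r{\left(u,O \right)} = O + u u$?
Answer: $3720$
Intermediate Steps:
$r{\left(u,O \right)} = O + u^{2}$
$T{\left(W \right)} = - \frac{W}{3}$
$y{\left(m \right)} = \frac{m}{15}$ ($y{\left(m \right)} = \frac{\left(- \frac{1}{3}\right) m}{-5} = - \frac{m}{3} \left(- \frac{1}{5}\right) = \frac{m}{15}$)
$- K{\left(y{\left(r{\left(0,1 \right)} \right)} \right)} \left(-45\right) \left(-40\right) = - \left(-2 - \frac{1 + 0^{2}}{15}\right) \left(-45\right) \left(-40\right) = - \left(-2 - \frac{1 + 0}{15}\right) \left(-45\right) \left(-40\right) = - \left(-2 - \frac{1}{15} \cdot 1\right) \left(-45\right) \left(-40\right) = - \left(-2 - \frac{1}{15}\right) \left(-45\right) \left(-40\right) = - \left(- \frac{31}{15}\right) \left(-45\right) \left(-40\right) = - 93 \left(-40\right) = \left(-1\right) \left(-3720\right) = 3720$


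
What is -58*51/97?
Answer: -2958/97 ≈ -30.495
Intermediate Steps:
-58*51/97 = -2958*1/97 = -2958/97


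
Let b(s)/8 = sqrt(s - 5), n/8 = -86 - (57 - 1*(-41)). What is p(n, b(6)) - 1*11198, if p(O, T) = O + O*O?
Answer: 2154114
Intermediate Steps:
n = -1472 (n = 8*(-86 - (57 - 1*(-41))) = 8*(-86 - (57 + 41)) = 8*(-86 - 1*98) = 8*(-86 - 98) = 8*(-184) = -1472)
b(s) = 8*sqrt(-5 + s) (b(s) = 8*sqrt(s - 5) = 8*sqrt(-5 + s))
p(O, T) = O + O**2
p(n, b(6)) - 1*11198 = -1472*(1 - 1472) - 1*11198 = -1472*(-1471) - 11198 = 2165312 - 11198 = 2154114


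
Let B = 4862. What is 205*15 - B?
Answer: -1787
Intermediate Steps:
205*15 - B = 205*15 - 1*4862 = 3075 - 4862 = -1787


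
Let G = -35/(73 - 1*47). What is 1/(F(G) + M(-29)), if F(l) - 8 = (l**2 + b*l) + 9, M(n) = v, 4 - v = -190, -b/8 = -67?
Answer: -676/343899 ≈ -0.0019657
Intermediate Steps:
b = 536 (b = -8*(-67) = 536)
v = 194 (v = 4 - 1*(-190) = 4 + 190 = 194)
M(n) = 194
G = -35/26 (G = -35/(73 - 47) = -35/26 ≈ -1.3462)
F(l) = 17 + l**2 + 536*l (F(l) = 8 + ((l**2 + 536*l) + 9) = 8 + (9 + l**2 + 536*l) = 17 + l**2 + 536*l)
1/(F(G) + M(-29)) = 1/((17 + (-35/26)**2 + 536*(-35/26)) + 194) = 1/((17 + 1225/676 - 9380/13) + 194) = 1/(-475043/676 + 194) = 1/(-343899/676) = -676/343899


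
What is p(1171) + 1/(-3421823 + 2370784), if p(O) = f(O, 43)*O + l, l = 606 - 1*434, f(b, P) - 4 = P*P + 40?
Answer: 2330022083124/1051039 ≈ 2.2169e+6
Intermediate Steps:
f(b, P) = 44 + P² (f(b, P) = 4 + (P*P + 40) = 4 + (P² + 40) = 4 + (40 + P²) = 44 + P²)
l = 172 (l = 606 - 434 = 172)
p(O) = 172 + 1893*O (p(O) = (44 + 43²)*O + 172 = (44 + 1849)*O + 172 = 1893*O + 172 = 172 + 1893*O)
p(1171) + 1/(-3421823 + 2370784) = (172 + 1893*1171) + 1/(-3421823 + 2370784) = (172 + 2216703) + 1/(-1051039) = 2216875 - 1/1051039 = 2330022083124/1051039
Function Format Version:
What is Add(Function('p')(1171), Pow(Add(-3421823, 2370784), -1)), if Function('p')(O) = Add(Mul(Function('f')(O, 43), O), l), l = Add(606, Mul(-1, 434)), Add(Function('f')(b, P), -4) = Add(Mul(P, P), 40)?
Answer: Rational(2330022083124, 1051039) ≈ 2.2169e+6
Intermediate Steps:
Function('f')(b, P) = Add(44, Pow(P, 2)) (Function('f')(b, P) = Add(4, Add(Mul(P, P), 40)) = Add(4, Add(Pow(P, 2), 40)) = Add(4, Add(40, Pow(P, 2))) = Add(44, Pow(P, 2)))
l = 172 (l = Add(606, -434) = 172)
Function('p')(O) = Add(172, Mul(1893, O)) (Function('p')(O) = Add(Mul(Add(44, Pow(43, 2)), O), 172) = Add(Mul(Add(44, 1849), O), 172) = Add(Mul(1893, O), 172) = Add(172, Mul(1893, O)))
Add(Function('p')(1171), Pow(Add(-3421823, 2370784), -1)) = Add(Add(172, Mul(1893, 1171)), Pow(Add(-3421823, 2370784), -1)) = Add(Add(172, 2216703), Pow(-1051039, -1)) = Add(2216875, Rational(-1, 1051039)) = Rational(2330022083124, 1051039)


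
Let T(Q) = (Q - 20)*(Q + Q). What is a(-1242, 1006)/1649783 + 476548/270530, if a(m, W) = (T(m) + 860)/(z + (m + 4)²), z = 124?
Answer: 150633032421871069/85512321056904040 ≈ 1.7615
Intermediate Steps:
T(Q) = 2*Q*(-20 + Q) (T(Q) = (-20 + Q)*(2*Q) = 2*Q*(-20 + Q))
a(m, W) = (860 + 2*m*(-20 + m))/(124 + (4 + m)²) (a(m, W) = (2*m*(-20 + m) + 860)/(124 + (m + 4)²) = (860 + 2*m*(-20 + m))/(124 + (4 + m)²))
a(-1242, 1006)/1649783 + 476548/270530 = (2*(430 - 1242*(-20 - 1242))/(124 + (4 - 1242)²))/1649783 + 476548/270530 = (2*(430 - 1242*(-1262))/(124 + (-1238)²))*(1/1649783) + 476548*(1/270530) = (2*(430 + 1567404)/(124 + 1532644))*(1/1649783) + 238274/135265 = (2*1567834/1532768)*(1/1649783) + 238274/135265 = (2*(1/1532768)*1567834)*(1/1649783) + 238274/135265 = (783917/383192)*(1/1649783) + 238274/135265 = 783917/632183647336 + 238274/135265 = 150633032421871069/85512321056904040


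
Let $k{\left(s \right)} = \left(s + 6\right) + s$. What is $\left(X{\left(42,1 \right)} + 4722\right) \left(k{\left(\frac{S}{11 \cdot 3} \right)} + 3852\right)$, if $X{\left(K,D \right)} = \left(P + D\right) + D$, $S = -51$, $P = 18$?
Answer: $\frac{201079768}{11} \approx 1.828 \cdot 10^{7}$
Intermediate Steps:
$k{\left(s \right)} = 6 + 2 s$ ($k{\left(s \right)} = \left(6 + s\right) + s = 6 + 2 s$)
$X{\left(K,D \right)} = 18 + 2 D$ ($X{\left(K,D \right)} = \left(18 + D\right) + D = 18 + 2 D$)
$\left(X{\left(42,1 \right)} + 4722\right) \left(k{\left(\frac{S}{11 \cdot 3} \right)} + 3852\right) = \left(\left(18 + 2 \cdot 1\right) + 4722\right) \left(\left(6 + 2 \left(- \frac{51}{11 \cdot 3}\right)\right) + 3852\right) = \left(\left(18 + 2\right) + 4722\right) \left(\left(6 + 2 \left(- \frac{51}{33}\right)\right) + 3852\right) = \left(20 + 4722\right) \left(\left(6 + 2 \left(\left(-51\right) \frac{1}{33}\right)\right) + 3852\right) = 4742 \left(\left(6 + 2 \left(- \frac{17}{11}\right)\right) + 3852\right) = 4742 \left(\left(6 - \frac{34}{11}\right) + 3852\right) = 4742 \left(\frac{32}{11} + 3852\right) = 4742 \cdot \frac{42404}{11} = \frac{201079768}{11}$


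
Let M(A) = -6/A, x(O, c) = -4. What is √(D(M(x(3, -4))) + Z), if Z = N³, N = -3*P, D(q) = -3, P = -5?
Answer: 2*√843 ≈ 58.069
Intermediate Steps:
N = 15 (N = -3*(-5) = 15)
Z = 3375 (Z = 15³ = 3375)
√(D(M(x(3, -4))) + Z) = √(-3 + 3375) = √3372 = 2*√843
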